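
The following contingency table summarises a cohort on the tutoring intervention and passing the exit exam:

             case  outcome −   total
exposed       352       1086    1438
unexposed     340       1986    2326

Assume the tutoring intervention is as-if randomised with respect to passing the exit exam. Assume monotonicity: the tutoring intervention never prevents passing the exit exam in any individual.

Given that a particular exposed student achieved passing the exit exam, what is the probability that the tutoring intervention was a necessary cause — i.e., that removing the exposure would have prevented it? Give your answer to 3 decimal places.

PN ≈ 0.403

p₁ = P(outcome | exposed) = 352/1438 = 0.24478
p₀ = P(outcome | unexposed) = 340/2326 = 0.14617
Under exogeneity and monotonicity, PN = (p₁ − p₀) / p₁.
PN = (0.24478 − 0.14617) / 0.24478 = 0.098611 / 0.24478 ≈ 0.4028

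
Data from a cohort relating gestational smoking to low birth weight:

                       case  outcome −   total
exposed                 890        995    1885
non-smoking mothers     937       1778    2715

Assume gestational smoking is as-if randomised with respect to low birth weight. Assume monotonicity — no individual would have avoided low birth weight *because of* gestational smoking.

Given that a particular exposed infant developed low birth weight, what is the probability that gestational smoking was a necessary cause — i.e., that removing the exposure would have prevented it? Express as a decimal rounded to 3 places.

PN ≈ 0.269

p₁ = P(outcome | exposed) = 890/1885 = 0.47215
p₀ = P(outcome | unexposed) = 937/2715 = 0.34512
Under exogeneity and monotonicity, PN = (p₁ − p₀) / p₁.
PN = (0.47215 − 0.34512) / 0.47215 = 0.12703 / 0.47215 ≈ 0.2690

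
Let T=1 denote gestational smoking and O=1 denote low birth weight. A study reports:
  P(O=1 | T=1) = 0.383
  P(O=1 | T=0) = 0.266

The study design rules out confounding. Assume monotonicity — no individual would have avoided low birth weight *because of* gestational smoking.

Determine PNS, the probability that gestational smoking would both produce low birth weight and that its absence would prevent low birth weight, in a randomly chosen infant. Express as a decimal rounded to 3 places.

PNS ≈ 0.117

Let p₁ = 0.383, p₀ = 0.266.
Under exogeneity and monotonicity, PNS = p₁ − p₀.
PNS = 0.383 − 0.266 = 0.117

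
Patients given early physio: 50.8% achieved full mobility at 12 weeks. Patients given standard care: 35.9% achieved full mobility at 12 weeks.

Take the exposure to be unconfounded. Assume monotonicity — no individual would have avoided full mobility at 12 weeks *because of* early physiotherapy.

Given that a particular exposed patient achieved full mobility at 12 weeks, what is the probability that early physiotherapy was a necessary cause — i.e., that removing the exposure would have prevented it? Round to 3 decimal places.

p₁ = 0.508, p₀ = 0.359.
Under exogeneity and monotonicity, PN = (p₁ − p₀) / p₁.
PN = (0.508 − 0.359) / 0.508 = 0.149 / 0.508 ≈ 0.2933

PN ≈ 0.293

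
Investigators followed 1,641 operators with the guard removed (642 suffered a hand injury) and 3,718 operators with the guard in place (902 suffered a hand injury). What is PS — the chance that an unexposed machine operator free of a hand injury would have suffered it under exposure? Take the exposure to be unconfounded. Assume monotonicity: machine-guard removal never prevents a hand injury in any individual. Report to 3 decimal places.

PS ≈ 0.196

p₁ = P(outcome | exposed) = 642/1641 = 0.39122
p₀ = P(outcome | unexposed) = 902/3718 = 0.2426
Under exogeneity and monotonicity, PS = (p₁ − p₀) / (1 − p₀).
PS = (0.39122 − 0.2426) / (1 − 0.2426) = 0.14862 / 0.7574 ≈ 0.1962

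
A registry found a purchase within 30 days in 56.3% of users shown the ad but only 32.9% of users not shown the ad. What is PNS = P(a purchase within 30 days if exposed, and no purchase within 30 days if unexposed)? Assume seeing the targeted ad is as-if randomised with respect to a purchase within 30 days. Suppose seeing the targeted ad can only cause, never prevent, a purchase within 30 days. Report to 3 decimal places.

PNS ≈ 0.234

p₁ = 0.563, p₀ = 0.329.
Under exogeneity and monotonicity, PNS = p₁ − p₀.
PNS = 0.563 − 0.329 = 0.234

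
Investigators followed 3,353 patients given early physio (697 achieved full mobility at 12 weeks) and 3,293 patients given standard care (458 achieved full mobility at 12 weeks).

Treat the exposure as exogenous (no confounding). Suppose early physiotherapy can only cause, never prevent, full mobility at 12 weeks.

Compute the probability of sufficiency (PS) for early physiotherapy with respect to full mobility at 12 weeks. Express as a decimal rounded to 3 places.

p₁ = P(outcome | exposed) = 697/3353 = 0.20787
p₀ = P(outcome | unexposed) = 458/3293 = 0.13908
Under exogeneity and monotonicity, PS = (p₁ − p₀) / (1 − p₀).
PS = (0.20787 − 0.13908) / (1 − 0.13908) = 0.068791 / 0.86092 ≈ 0.0799

PS ≈ 0.080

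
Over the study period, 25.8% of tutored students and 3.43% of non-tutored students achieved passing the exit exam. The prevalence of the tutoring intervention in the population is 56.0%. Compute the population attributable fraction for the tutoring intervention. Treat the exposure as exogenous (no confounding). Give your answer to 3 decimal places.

PAF ≈ 0.785

p₁ = 0.258, p₀ = 0.0343.
Overall risk P(Y=1) = π·p₁ + (1−π)·p₀ = 0.56×0.258 + 0.44×0.0343 = 0.15957.
Under exogeneity, PAF = [P(Y=1) − p₀] / P(Y=1).
PAF = (0.15957 − 0.0343) / 0.15957 ≈ 0.7851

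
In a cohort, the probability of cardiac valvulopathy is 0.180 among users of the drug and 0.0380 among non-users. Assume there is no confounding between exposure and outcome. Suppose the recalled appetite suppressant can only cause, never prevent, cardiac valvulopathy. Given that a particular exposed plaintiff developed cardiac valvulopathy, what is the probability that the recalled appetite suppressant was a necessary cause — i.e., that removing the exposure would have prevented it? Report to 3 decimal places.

Let p₁ = 0.18, p₀ = 0.038.
Under exogeneity and monotonicity, PN = (p₁ − p₀) / p₁.
PN = (0.18 − 0.038) / 0.18 = 0.142 / 0.18 ≈ 0.7889

PN ≈ 0.789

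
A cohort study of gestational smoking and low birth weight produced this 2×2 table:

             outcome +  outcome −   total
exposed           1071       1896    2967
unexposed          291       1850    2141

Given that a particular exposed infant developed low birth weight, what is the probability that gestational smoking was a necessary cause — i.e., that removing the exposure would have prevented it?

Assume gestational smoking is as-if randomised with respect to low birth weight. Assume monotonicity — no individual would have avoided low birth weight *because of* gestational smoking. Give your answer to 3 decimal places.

PN ≈ 0.623

p₁ = P(outcome | exposed) = 1071/2967 = 0.36097
p₀ = P(outcome | unexposed) = 291/2141 = 0.13592
Under exogeneity and monotonicity, PN = (p₁ − p₀) / p₁.
PN = (0.36097 − 0.13592) / 0.36097 = 0.22505 / 0.36097 ≈ 0.6235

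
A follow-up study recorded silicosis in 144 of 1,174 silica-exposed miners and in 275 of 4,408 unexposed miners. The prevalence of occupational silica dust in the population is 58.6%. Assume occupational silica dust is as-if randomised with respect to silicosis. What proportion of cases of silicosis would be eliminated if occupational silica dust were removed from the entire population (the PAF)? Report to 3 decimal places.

p₁ = P(outcome | exposed) = 144/1174 = 0.12266
p₀ = P(outcome | unexposed) = 275/4408 = 0.062387
Overall risk P(Y=1) = π·p₁ + (1−π)·p₀ = 0.586×0.12266 + 0.414×0.062387 = 0.097705.
Under exogeneity, PAF = [P(Y=1) − p₀] / P(Y=1).
PAF = (0.097705 − 0.062387) / 0.097705 ≈ 0.3615

PAF ≈ 0.361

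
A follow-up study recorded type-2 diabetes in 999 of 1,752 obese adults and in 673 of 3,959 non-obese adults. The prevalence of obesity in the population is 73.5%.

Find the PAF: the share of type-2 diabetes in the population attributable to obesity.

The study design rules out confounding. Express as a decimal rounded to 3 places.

p₁ = P(outcome | exposed) = 999/1752 = 0.57021
p₀ = P(outcome | unexposed) = 673/3959 = 0.16999
Overall risk P(Y=1) = π·p₁ + (1−π)·p₀ = 0.735×0.57021 + 0.265×0.16999 = 0.46415.
Under exogeneity, PAF = [P(Y=1) − p₀] / P(Y=1).
PAF = (0.46415 − 0.16999) / 0.46415 ≈ 0.6338

PAF ≈ 0.634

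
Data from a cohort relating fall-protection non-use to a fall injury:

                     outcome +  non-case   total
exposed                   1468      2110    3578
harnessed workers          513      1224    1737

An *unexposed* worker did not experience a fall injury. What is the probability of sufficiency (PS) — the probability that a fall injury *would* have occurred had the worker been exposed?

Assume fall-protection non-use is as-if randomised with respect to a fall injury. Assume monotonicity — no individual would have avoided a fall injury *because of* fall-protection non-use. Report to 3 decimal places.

PS ≈ 0.163

p₁ = P(outcome | exposed) = 1468/3578 = 0.41029
p₀ = P(outcome | unexposed) = 513/1737 = 0.29534
Under exogeneity and monotonicity, PS = (p₁ − p₀)/(1 − p₀).
PS = (0.41029 − 0.29534) / 0.70466 ≈ 0.1631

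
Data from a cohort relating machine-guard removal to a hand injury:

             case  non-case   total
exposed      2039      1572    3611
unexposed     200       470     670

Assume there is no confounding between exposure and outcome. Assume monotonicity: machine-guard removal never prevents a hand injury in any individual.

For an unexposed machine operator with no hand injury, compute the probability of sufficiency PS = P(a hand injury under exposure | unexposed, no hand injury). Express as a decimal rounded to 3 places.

PS ≈ 0.379

p₁ = P(outcome | exposed) = 2039/3611 = 0.56466
p₀ = P(outcome | unexposed) = 200/670 = 0.29851
Under exogeneity and monotonicity, PS = (p₁ − p₀)/(1 − p₀).
PS = (0.56466 − 0.29851) / 0.70149 ≈ 0.3794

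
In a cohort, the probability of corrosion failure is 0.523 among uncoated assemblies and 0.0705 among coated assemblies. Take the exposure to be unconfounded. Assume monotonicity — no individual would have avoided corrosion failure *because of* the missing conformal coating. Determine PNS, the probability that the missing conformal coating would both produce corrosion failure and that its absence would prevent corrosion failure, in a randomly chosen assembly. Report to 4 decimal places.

Let p₁ = 0.523, p₀ = 0.0705.
Under exogeneity and monotonicity, PNS = p₁ − p₀.
PNS = 0.523 − 0.0705 = 0.4525

PNS ≈ 0.4525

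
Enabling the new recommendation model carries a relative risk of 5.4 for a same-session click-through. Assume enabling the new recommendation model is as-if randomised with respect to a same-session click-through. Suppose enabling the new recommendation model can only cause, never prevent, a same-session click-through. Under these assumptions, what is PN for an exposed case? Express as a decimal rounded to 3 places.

PN ≈ 0.815

Under exogeneity and monotonicity, PN = (RR − 1) / RR = 1 − 1/RR.
PN = (5.4 − 1) / 5.4 = 4.4 / 5.4 ≈ 0.8148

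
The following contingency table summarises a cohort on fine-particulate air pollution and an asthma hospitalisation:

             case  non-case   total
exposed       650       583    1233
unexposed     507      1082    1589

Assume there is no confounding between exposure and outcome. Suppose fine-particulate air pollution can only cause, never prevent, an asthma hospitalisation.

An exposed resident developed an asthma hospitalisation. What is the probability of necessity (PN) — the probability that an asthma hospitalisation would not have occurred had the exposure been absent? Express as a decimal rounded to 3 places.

p₁ = P(outcome | exposed) = 650/1233 = 0.52717
p₀ = P(outcome | unexposed) = 507/1589 = 0.31907
Under exogeneity and monotonicity, PN = (p₁ − p₀)/p₁.
PN = (0.52717 − 0.31907) / 0.52717 ≈ 0.3948

PN ≈ 0.395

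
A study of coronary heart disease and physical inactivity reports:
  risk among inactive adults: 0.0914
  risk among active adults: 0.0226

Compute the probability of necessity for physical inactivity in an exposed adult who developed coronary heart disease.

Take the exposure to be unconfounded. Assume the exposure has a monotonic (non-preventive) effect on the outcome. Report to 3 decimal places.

Let p₁ = 0.0914, p₀ = 0.0226.
Under exogeneity and monotonicity, PN = (p₁ − p₀) / p₁.
PN = (0.0914 − 0.0226) / 0.0914 = 0.0688 / 0.0914 ≈ 0.7527

PN ≈ 0.753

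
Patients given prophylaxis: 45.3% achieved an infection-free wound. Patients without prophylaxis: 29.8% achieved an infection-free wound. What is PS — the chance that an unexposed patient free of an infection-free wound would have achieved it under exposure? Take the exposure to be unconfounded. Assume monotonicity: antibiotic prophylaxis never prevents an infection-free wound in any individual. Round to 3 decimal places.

p₁ = 0.453, p₀ = 0.298.
Under exogeneity and monotonicity, PS = (p₁ − p₀) / (1 − p₀).
PS = (0.453 − 0.298) / (1 − 0.298) = 0.155 / 0.702 ≈ 0.2208

PS ≈ 0.221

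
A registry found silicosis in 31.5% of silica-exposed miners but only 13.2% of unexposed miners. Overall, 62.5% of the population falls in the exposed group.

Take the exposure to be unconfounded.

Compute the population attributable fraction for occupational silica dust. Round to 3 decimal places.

p₁ = 0.315, p₀ = 0.132.
Overall risk P(Y=1) = π·p₁ + (1−π)·p₀ = 0.625×0.315 + 0.375×0.132 = 0.24638.
Under exogeneity, PAF = [P(Y=1) − p₀] / P(Y=1).
PAF = (0.24638 − 0.132) / 0.24638 ≈ 0.4642

PAF ≈ 0.464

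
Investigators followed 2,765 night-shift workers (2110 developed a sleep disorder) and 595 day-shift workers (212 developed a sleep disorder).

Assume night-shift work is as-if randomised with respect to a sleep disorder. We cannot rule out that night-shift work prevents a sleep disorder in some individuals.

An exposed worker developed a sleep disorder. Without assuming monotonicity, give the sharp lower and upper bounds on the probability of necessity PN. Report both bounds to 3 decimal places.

0.533 ≤ PN ≤ 0.844

p₁ = P(outcome | exposed) = 2110/2765 = 0.76311
p₀ = P(outcome | unexposed) = 212/595 = 0.3563
Under exogeneity alone the bounds on PN are max{0,(p₁−p₀)/p₁} ≤ PN ≤ min{1,(1−p₀)/p₁}.
  lower = (p₁ − p₀)/p₁ = 0.40681 / 0.76311 ≈ 0.5331
  upper = min{1, (1 − p₀)/p₁} = 0.6437 / 0.76311 ≈ 0.8435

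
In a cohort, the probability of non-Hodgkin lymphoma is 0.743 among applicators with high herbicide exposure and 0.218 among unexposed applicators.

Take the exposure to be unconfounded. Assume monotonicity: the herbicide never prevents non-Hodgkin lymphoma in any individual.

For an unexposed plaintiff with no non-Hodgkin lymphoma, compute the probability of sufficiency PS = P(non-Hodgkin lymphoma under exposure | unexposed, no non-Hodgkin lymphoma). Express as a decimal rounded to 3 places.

Let p₁ = 0.743, p₀ = 0.218.
Under exogeneity and monotonicity, PS = (p₁ − p₀) / (1 − p₀).
PS = (0.743 − 0.218) / (1 − 0.218) = 0.525 / 0.782 ≈ 0.6714

PS ≈ 0.671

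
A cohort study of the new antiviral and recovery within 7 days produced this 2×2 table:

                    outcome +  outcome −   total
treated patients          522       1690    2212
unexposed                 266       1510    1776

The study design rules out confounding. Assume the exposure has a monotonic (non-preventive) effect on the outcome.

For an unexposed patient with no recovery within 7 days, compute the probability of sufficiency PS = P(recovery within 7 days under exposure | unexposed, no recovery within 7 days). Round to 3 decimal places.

p₁ = P(outcome | exposed) = 522/2212 = 0.23599
p₀ = P(outcome | unexposed) = 266/1776 = 0.14977
Under exogeneity and monotonicity, PS = (p₁ − p₀)/(1 − p₀).
PS = (0.23599 − 0.14977) / 0.85023 ≈ 0.1014

PS ≈ 0.101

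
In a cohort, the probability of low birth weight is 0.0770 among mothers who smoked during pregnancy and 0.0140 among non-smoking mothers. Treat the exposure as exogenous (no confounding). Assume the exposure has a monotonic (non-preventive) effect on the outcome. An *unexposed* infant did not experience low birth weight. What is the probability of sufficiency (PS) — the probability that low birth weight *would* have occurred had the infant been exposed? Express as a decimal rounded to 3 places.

Let p₁ = 0.077, p₀ = 0.014.
Under exogeneity and monotonicity, PS = (p₁ − p₀) / (1 − p₀).
PS = (0.077 − 0.014) / (1 − 0.014) = 0.063 / 0.986 ≈ 0.0639

PS ≈ 0.064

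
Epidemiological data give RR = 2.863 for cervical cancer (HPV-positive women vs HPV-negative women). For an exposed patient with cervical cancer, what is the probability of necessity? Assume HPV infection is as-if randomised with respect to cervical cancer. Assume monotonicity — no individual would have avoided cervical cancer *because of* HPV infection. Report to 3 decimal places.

PN ≈ 0.651

Under exogeneity and monotonicity, PN = (RR − 1) / RR = 1 − 1/RR.
PN = (2.863 − 1) / 2.863 = 1.863 / 2.863 ≈ 0.6507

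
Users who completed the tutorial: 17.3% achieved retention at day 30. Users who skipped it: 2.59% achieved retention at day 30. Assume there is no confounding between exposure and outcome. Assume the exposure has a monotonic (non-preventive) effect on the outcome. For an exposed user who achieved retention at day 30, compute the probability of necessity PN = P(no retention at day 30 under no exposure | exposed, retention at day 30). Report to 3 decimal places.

p₁ = 0.173, p₀ = 0.0259.
Under exogeneity and monotonicity, PN = (p₁ − p₀) / p₁.
PN = (0.173 − 0.0259) / 0.173 = 0.1471 / 0.173 ≈ 0.8503

PN ≈ 0.850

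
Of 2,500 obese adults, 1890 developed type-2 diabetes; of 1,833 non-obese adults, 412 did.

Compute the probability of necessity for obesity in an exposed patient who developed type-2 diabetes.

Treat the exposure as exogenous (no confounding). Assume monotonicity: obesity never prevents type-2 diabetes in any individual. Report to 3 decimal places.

p₁ = P(outcome | exposed) = 1890/2500 = 0.756
p₀ = P(outcome | unexposed) = 412/1833 = 0.22477
Under exogeneity and monotonicity, PN = (p₁ − p₀) / p₁.
PN = (0.756 − 0.22477) / 0.756 = 0.53123 / 0.756 ≈ 0.7027

PN ≈ 0.703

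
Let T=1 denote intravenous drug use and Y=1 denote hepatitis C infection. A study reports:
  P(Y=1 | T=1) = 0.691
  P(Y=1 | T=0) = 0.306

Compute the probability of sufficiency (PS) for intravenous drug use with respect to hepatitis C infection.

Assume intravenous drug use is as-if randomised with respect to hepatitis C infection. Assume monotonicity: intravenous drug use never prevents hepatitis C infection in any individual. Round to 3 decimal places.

Let p₁ = 0.691, p₀ = 0.306.
Under exogeneity and monotonicity, PS = (p₁ − p₀) / (1 − p₀).
PS = (0.691 − 0.306) / (1 − 0.306) = 0.385 / 0.694 ≈ 0.5548

PS ≈ 0.555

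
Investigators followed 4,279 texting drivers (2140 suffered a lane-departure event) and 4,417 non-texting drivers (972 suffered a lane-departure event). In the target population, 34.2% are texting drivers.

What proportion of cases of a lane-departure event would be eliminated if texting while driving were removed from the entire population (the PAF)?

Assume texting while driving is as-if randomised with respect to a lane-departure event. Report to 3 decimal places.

PAF ≈ 0.303

p₁ = P(outcome | exposed) = 2140/4279 = 0.50012
p₀ = P(outcome | unexposed) = 972/4417 = 0.22006
Overall risk P(Y=1) = π·p₁ + (1−π)·p₀ = 0.342×0.50012 + 0.658×0.22006 = 0.31584.
Under exogeneity, PAF = [P(Y=1) − p₀] / P(Y=1).
PAF = (0.31584 − 0.22006) / 0.31584 ≈ 0.3033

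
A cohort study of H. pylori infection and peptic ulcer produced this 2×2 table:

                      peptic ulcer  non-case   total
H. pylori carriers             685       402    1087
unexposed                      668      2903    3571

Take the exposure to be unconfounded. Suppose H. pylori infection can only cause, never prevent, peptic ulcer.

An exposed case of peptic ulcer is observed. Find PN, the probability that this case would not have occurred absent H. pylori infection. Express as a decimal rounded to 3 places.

PN ≈ 0.703

p₁ = P(outcome | exposed) = 685/1087 = 0.63017
p₀ = P(outcome | unexposed) = 668/3571 = 0.18706
Under exogeneity and monotonicity, PN = (p₁ − p₀)/p₁.
PN = (0.63017 − 0.18706) / 0.63017 ≈ 0.7032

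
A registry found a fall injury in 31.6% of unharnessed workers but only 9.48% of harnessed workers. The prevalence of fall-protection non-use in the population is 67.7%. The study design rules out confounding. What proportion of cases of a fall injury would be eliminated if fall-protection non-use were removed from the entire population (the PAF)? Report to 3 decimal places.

PAF ≈ 0.612

p₁ = 0.316, p₀ = 0.0948.
Overall risk P(Y=1) = π·p₁ + (1−π)·p₀ = 0.677×0.316 + 0.323×0.0948 = 0.24455.
Under exogeneity, PAF = [P(Y=1) − p₀] / P(Y=1).
PAF = (0.24455 − 0.0948) / 0.24455 ≈ 0.6124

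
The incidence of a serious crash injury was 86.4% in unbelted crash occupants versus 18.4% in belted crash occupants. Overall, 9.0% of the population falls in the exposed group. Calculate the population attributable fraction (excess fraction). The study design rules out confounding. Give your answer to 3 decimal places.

p₁ = 0.864, p₀ = 0.184.
Overall risk P(Y=1) = π·p₁ + (1−π)·p₀ = 0.09×0.864 + 0.91×0.184 = 0.2452.
Under exogeneity, PAF = [P(Y=1) − p₀] / P(Y=1).
PAF = (0.2452 − 0.184) / 0.2452 ≈ 0.2496

PAF ≈ 0.250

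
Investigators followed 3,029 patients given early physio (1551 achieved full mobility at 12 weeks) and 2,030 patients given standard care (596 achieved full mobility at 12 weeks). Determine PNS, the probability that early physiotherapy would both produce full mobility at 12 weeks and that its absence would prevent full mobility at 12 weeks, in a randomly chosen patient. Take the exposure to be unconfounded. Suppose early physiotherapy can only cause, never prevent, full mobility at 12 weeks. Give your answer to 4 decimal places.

p₁ = P(outcome | exposed) = 1551/3029 = 0.51205
p₀ = P(outcome | unexposed) = 596/2030 = 0.2936
Under exogeneity and monotonicity, PNS = p₁ − p₀.
PNS = 0.51205 − 0.2936 = 0.21845

PNS ≈ 0.2185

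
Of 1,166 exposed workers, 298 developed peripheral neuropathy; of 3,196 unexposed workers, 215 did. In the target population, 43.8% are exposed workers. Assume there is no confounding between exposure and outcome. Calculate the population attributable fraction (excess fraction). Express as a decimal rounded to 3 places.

PAF ≈ 0.551

p₁ = P(outcome | exposed) = 298/1166 = 0.25557
p₀ = P(outcome | unexposed) = 215/3196 = 0.067272
Overall risk P(Y=1) = π·p₁ + (1−π)·p₀ = 0.438×0.25557 + 0.562×0.067272 = 0.14975.
Under exogeneity, PAF = [P(Y=1) − p₀] / P(Y=1).
PAF = (0.14975 − 0.067272) / 0.14975 ≈ 0.5508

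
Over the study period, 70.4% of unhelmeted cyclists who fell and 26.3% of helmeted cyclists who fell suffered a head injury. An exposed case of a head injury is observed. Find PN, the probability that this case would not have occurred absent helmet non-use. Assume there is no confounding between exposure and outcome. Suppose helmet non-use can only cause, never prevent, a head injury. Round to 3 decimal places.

p₁ = 0.704, p₀ = 0.263.
Under exogeneity and monotonicity, PN = (p₁ − p₀) / p₁.
PN = (0.704 − 0.263) / 0.704 = 0.441 / 0.704 ≈ 0.6264

PN ≈ 0.626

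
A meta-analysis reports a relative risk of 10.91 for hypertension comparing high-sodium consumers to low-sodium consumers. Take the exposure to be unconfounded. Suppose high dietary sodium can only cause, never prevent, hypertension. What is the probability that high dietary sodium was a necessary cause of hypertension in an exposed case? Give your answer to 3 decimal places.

PN ≈ 0.908

Under exogeneity and monotonicity, PN = (RR − 1) / RR = 1 − 1/RR.
PN = (10.91 − 1) / 10.91 = 9.91 / 10.91 ≈ 0.9083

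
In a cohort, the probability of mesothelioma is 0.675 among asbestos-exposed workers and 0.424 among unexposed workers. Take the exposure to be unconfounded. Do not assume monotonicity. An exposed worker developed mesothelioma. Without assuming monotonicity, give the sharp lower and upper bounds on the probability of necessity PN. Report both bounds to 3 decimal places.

Let p₁ = 0.675, p₀ = 0.424.
Under exogeneity alone the bounds on PN are max{0,(p₁−p₀)/p₁} ≤ PN ≤ min{1,(1−p₀)/p₁}.
  lower = (p₁ − p₀)/p₁ = 0.251 / 0.675 ≈ 0.3719
  upper = min{1, (1 − p₀)/p₁} = 0.576 / 0.675 ≈ 0.8533

0.372 ≤ PN ≤ 0.853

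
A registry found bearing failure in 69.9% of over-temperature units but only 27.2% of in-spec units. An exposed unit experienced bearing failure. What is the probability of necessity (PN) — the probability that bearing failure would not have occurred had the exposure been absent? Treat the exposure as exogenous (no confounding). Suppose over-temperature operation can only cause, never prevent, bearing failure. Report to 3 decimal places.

PN ≈ 0.611

p₁ = 0.699, p₀ = 0.272.
Under exogeneity and monotonicity, PN = (p₁ − p₀) / p₁.
PN = (0.699 − 0.272) / 0.699 = 0.427 / 0.699 ≈ 0.6109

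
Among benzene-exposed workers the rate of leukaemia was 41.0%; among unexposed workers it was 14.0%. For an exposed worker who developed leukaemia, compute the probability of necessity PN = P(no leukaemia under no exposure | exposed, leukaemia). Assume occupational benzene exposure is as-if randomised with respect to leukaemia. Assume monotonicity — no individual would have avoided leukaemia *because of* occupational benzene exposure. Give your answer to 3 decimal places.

PN ≈ 0.659

p₁ = 0.41, p₀ = 0.14.
Under exogeneity and monotonicity, PN = (p₁ − p₀) / p₁.
PN = (0.41 − 0.14) / 0.41 = 0.27 / 0.41 ≈ 0.6585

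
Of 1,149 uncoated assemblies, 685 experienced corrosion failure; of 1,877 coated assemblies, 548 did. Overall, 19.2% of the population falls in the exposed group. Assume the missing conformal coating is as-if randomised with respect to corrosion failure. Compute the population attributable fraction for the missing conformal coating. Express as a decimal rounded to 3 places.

p₁ = P(outcome | exposed) = 685/1149 = 0.59617
p₀ = P(outcome | unexposed) = 548/1877 = 0.29196
Overall risk P(Y=1) = π·p₁ + (1−π)·p₀ = 0.192×0.59617 + 0.808×0.29196 = 0.35036.
Under exogeneity, PAF = [P(Y=1) − p₀] / P(Y=1).
PAF = (0.35036 − 0.29196) / 0.35036 ≈ 0.1667

PAF ≈ 0.167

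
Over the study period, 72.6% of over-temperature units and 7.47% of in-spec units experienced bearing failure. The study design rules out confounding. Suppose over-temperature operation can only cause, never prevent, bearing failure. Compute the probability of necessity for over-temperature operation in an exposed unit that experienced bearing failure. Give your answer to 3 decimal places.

PN ≈ 0.897

p₁ = 0.726, p₀ = 0.0747.
Under exogeneity and monotonicity, PN = (p₁ − p₀) / p₁.
PN = (0.726 − 0.0747) / 0.726 = 0.6513 / 0.726 ≈ 0.8971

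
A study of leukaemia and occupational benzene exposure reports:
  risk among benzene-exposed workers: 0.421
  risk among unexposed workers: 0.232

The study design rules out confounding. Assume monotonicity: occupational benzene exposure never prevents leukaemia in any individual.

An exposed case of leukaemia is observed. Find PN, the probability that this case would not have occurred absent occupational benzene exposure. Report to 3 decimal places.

PN ≈ 0.449

Let p₁ = 0.421, p₀ = 0.232.
Under exogeneity and monotonicity, PN = (p₁ − p₀) / p₁.
PN = (0.421 − 0.232) / 0.421 = 0.189 / 0.421 ≈ 0.4489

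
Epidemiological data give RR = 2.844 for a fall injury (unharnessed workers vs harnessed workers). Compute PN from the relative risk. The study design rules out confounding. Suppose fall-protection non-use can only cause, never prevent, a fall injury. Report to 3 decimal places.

PN ≈ 0.648

Under exogeneity and monotonicity, PN = (RR − 1) / RR = 1 − 1/RR.
PN = (2.844 − 1) / 2.844 = 1.844 / 2.844 ≈ 0.6484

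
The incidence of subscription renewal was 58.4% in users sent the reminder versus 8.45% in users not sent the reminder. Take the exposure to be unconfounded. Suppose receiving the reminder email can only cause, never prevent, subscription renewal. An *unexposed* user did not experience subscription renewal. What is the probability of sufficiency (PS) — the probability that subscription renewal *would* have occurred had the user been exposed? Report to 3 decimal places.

PS ≈ 0.546

p₁ = 0.584, p₀ = 0.0845.
Under exogeneity and monotonicity, PS = (p₁ − p₀) / (1 − p₀).
PS = (0.584 − 0.0845) / (1 − 0.0845) = 0.4995 / 0.9155 ≈ 0.5456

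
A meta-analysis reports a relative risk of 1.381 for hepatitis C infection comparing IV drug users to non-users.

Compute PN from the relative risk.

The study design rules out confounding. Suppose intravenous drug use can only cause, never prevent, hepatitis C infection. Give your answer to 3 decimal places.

PN ≈ 0.276

Under exogeneity and monotonicity, PN = (RR − 1) / RR = 1 − 1/RR.
PN = (1.381 − 1) / 1.381 = 0.381 / 1.381 ≈ 0.2759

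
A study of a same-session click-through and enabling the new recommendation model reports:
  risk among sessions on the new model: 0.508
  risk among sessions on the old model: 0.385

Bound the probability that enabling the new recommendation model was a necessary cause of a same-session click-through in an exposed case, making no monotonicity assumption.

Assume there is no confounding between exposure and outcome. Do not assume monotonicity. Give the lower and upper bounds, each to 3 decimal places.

Let p₁ = 0.508, p₀ = 0.385.
Under exogeneity alone the bounds on PN are max{0,(p₁−p₀)/p₁} ≤ PN ≤ min{1,(1−p₀)/p₁}.
  lower = (p₁ − p₀)/p₁ = 0.123 / 0.508 ≈ 0.2421
  upper = min{1, (1 − p₀)/p₁} = 0.615 / 0.508 ≈ 1.2106 → capped at 1

0.242 ≤ PN ≤ 1.000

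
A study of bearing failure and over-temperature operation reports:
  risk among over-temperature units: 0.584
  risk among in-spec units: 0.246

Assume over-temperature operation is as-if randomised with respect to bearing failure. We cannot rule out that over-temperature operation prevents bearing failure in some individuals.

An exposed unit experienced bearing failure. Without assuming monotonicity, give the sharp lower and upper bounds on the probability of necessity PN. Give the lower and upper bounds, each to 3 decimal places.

Let p₁ = 0.584, p₀ = 0.246.
Under exogeneity alone the bounds on PN are max{0,(p₁−p₀)/p₁} ≤ PN ≤ min{1,(1−p₀)/p₁}.
  lower = (p₁ − p₀)/p₁ = 0.338 / 0.584 ≈ 0.5788
  upper = min{1, (1 − p₀)/p₁} = 0.754 / 0.584 ≈ 1.2911 → capped at 1

0.579 ≤ PN ≤ 1.000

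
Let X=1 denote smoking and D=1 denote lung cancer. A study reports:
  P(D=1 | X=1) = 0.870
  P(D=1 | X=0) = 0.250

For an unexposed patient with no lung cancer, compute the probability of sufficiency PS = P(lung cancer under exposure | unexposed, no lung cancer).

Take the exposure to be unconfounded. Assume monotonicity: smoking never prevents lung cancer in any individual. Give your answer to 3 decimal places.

PS ≈ 0.827

Let p₁ = 0.87, p₀ = 0.25.
Under exogeneity and monotonicity, PS = (p₁ − p₀) / (1 − p₀).
PS = (0.87 − 0.25) / (1 − 0.25) = 0.62 / 0.75 ≈ 0.8267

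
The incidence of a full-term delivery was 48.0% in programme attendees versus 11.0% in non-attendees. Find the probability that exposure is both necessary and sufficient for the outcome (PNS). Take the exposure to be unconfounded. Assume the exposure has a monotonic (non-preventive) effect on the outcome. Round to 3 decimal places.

PNS ≈ 0.370

p₁ = 0.48, p₀ = 0.11.
Under exogeneity and monotonicity, PNS = p₁ − p₀.
PNS = 0.48 − 0.11 = 0.37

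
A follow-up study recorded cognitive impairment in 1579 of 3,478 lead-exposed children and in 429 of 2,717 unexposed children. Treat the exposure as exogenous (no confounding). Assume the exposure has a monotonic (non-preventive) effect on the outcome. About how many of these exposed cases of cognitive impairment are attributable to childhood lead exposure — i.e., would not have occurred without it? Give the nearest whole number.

p₁ = P(outcome | exposed) = 1579/3478 = 0.454
p₀ = P(outcome | unexposed) = 429/2717 = 0.15789
PN = (p₁ − p₀)/p₁ = (0.454 − 0.15789) / 0.454 ≈ 0.65221.
Attributable cases ≈ PN × (exposed cases) = 0.65221 × 1579 ≈ 1029.84.

about 1030 cases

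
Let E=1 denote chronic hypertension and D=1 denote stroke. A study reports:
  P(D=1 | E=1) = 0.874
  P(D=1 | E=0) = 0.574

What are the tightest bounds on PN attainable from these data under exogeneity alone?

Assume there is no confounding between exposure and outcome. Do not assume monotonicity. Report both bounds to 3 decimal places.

0.343 ≤ PN ≤ 0.487

Let p₁ = 0.874, p₀ = 0.574.
Under exogeneity alone the bounds on PN are max{0,(p₁−p₀)/p₁} ≤ PN ≤ min{1,(1−p₀)/p₁}.
  lower = (p₁ − p₀)/p₁ = 0.3 / 0.874 ≈ 0.3432
  upper = min{1, (1 − p₀)/p₁} = 0.426 / 0.874 ≈ 0.4874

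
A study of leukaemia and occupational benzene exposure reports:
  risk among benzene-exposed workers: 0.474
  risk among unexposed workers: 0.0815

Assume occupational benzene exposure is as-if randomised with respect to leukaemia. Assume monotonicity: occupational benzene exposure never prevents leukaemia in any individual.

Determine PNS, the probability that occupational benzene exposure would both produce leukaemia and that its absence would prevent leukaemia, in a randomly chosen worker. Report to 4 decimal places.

PNS ≈ 0.3925

Let p₁ = 0.474, p₀ = 0.0815.
Under exogeneity and monotonicity, PNS = p₁ − p₀.
PNS = 0.474 − 0.0815 = 0.3925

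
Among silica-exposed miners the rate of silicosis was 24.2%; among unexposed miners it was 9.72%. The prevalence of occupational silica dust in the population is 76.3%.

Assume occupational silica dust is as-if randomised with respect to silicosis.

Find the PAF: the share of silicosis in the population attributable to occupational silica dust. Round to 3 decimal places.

PAF ≈ 0.532

p₁ = 0.242, p₀ = 0.0972.
Overall risk P(Y=1) = π·p₁ + (1−π)·p₀ = 0.763×0.242 + 0.237×0.0972 = 0.20768.
Under exogeneity, PAF = [P(Y=1) − p₀] / P(Y=1).
PAF = (0.20768 − 0.0972) / 0.20768 ≈ 0.5320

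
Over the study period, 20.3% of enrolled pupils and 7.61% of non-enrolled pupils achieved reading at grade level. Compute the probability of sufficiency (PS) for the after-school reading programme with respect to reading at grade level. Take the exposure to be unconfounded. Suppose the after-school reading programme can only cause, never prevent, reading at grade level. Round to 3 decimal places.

p₁ = 0.203, p₀ = 0.0761.
Under exogeneity and monotonicity, PS = (p₁ − p₀) / (1 − p₀).
PS = (0.203 − 0.0761) / (1 − 0.0761) = 0.1269 / 0.9239 ≈ 0.1374

PS ≈ 0.137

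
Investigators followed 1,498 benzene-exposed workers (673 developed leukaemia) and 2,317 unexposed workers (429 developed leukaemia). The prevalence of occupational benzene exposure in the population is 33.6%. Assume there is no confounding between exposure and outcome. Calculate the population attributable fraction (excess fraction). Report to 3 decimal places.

PAF ≈ 0.324

p₁ = P(outcome | exposed) = 673/1498 = 0.44927
p₀ = P(outcome | unexposed) = 429/2317 = 0.18515
Overall risk P(Y=1) = π·p₁ + (1−π)·p₀ = 0.336×0.44927 + 0.664×0.18515 = 0.2739.
Under exogeneity, PAF = [P(Y=1) − p₀] / P(Y=1).
PAF = (0.2739 − 0.18515) / 0.2739 ≈ 0.3240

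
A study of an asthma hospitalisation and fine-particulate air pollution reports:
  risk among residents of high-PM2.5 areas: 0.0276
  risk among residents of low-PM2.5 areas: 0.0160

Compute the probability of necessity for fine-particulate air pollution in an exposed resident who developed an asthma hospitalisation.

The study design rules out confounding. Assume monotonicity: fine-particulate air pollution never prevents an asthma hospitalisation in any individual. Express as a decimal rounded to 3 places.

PN ≈ 0.420

Let p₁ = 0.0276, p₀ = 0.016.
Under exogeneity and monotonicity, PN = (p₁ − p₀) / p₁.
PN = (0.0276 − 0.016) / 0.0276 = 0.0116 / 0.0276 ≈ 0.4203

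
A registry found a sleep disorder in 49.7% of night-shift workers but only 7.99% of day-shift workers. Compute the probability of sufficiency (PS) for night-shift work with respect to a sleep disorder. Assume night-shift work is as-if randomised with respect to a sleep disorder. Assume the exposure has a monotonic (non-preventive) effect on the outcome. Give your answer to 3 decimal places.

PS ≈ 0.453

p₁ = 0.497, p₀ = 0.0799.
Under exogeneity and monotonicity, PS = (p₁ − p₀) / (1 − p₀).
PS = (0.497 − 0.0799) / (1 − 0.0799) = 0.4171 / 0.9201 ≈ 0.4533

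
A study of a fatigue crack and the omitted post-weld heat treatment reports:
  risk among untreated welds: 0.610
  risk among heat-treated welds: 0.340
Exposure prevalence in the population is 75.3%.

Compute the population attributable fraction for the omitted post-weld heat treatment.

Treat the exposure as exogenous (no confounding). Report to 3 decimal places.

PAF ≈ 0.374

Let p₁ = 0.61, p₀ = 0.34.
Overall risk P(Y=1) = π·p₁ + (1−π)·p₀ = 0.753×0.61 + 0.247×0.34 = 0.54331.
Under exogeneity, PAF = [P(Y=1) − p₀] / P(Y=1).
PAF = (0.54331 − 0.34) / 0.54331 ≈ 0.3742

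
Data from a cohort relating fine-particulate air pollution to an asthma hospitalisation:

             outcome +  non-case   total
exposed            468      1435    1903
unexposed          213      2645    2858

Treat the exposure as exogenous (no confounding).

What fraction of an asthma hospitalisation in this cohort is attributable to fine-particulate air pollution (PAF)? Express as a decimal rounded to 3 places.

PAF ≈ 0.479

p₁ = P(outcome | exposed) = 468/1903 = 0.24593
p₀ = P(outcome | unexposed) = 213/2858 = 0.074528
Exposure prevalence π = 1903/4761 = 0.39971; overall risk P(Y=1) = 0.14304.
Under exogeneity, PAF = [P(Y=1) − p₀]/P(Y=1).
PAF = (0.14304 − 0.074528) / 0.14304 ≈ 0.4790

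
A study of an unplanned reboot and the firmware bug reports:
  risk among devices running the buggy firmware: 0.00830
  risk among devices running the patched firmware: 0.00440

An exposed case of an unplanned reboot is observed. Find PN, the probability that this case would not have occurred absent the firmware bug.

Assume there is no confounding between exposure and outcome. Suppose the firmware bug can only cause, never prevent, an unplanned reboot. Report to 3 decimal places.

Let p₁ = 0.0083, p₀ = 0.0044.
Under exogeneity and monotonicity, PN = (p₁ − p₀) / p₁.
PN = (0.0083 − 0.0044) / 0.0083 = 0.0039 / 0.0083 ≈ 0.4699

PN ≈ 0.470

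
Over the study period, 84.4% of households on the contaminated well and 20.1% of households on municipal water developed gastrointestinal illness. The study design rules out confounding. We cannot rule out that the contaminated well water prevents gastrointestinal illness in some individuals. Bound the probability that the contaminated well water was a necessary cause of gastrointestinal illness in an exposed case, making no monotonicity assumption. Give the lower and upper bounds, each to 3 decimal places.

p₁ = 0.844, p₀ = 0.201.
Under exogeneity alone the bounds on PN are max{0,(p₁−p₀)/p₁} ≤ PN ≤ min{1,(1−p₀)/p₁}.
  lower = (p₁ − p₀)/p₁ = 0.643 / 0.844 ≈ 0.7618
  upper = min{1, (1 − p₀)/p₁} = 0.799 / 0.844 ≈ 0.9467

0.762 ≤ PN ≤ 0.947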